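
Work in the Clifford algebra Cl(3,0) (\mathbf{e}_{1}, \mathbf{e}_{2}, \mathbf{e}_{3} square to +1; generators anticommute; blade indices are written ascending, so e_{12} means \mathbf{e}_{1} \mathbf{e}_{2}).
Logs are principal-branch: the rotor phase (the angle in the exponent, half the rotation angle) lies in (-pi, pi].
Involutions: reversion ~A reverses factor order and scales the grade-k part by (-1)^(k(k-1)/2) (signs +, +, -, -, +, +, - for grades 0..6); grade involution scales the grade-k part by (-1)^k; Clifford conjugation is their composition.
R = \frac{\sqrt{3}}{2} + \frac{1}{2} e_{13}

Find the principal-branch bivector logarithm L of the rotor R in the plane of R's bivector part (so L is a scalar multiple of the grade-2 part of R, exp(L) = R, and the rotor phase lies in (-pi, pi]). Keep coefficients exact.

The scalar part of R is \frac{\sqrt{3}}{2}, and that scalar determines the rotor phase on the principal branch; recovering the unit plane as bivector-part over sine of the phase gives L = phase * plane.
Concretely: cos(phase) = \frac{\sqrt{3}}{2} gives phase = ±\frac{\pi}{6}, and since phase/sin(phase) is even the sign is immaterial: L = (phase/sin(phase)) * <R>_2 = (\frac{\pi}{3}) * <R>_2.
Answer: \frac{\pi}{6} e_{13}


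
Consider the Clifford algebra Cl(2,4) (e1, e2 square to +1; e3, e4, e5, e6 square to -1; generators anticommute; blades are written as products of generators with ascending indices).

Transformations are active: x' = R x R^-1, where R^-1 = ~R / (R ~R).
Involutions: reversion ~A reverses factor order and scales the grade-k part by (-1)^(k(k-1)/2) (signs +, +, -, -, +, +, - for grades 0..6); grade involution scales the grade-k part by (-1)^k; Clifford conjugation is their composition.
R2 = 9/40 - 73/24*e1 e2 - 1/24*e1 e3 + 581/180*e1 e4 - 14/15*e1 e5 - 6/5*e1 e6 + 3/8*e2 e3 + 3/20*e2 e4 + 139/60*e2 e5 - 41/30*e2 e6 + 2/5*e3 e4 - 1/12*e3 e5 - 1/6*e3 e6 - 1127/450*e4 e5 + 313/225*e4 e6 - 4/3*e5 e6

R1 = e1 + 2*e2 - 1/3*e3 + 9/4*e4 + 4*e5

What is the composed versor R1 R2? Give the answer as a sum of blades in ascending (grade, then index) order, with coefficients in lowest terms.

Distribute over the terms of R1 (each basis-blade product reordered to ascending indices, repeated generators contracted through their squares):
(e1) R2 = 9/40*e1 - 73/24*e2 - 1/24*e3 + 581/180*e4 - 14/15*e5 - 6/5*e6 + 3/8*e1 e2 e3 + 3/20*e1 e2 e4 + 139/60*e1 e2 e5 - 41/30*e1 e2 e6 + 2/5*e1 e3 e4 - 1/12*e1 e3 e5 - 1/6*e1 e3 e6 - 1127/450*e1 e4 e5 + 313/225*e1 e4 e6 - 4/3*e1 e5 e6
(2*e2) R2 = 73/12*e1 + 9/20*e2 + 3/4*e3 + 3/10*e4 + 139/30*e5 - 41/15*e6 + 1/12*e1 e2 e3 - 581/90*e1 e2 e4 + 28/15*e1 e2 e5 + 12/5*e1 e2 e6 + 4/5*e2 e3 e4 - 1/6*e2 e3 e5 - 1/3*e2 e3 e6 - 1127/225*e2 e4 e5 + 626/225*e2 e4 e6 - 8/3*e2 e5 e6
(-1/3*e3) R2 = 1/72*e1 - 1/8*e2 - 3/40*e3 + 2/15*e4 - 1/36*e5 - 1/18*e6 + 73/72*e1 e2 e3 + 581/540*e1 e3 e4 - 14/45*e1 e3 e5 - 2/5*e1 e3 e6 + 1/20*e2 e3 e4 + 139/180*e2 e3 e5 - 41/90*e2 e3 e6 + 1127/1350*e3 e4 e5 - 313/675*e3 e4 e6 + 4/9*e3 e5 e6
(9/4*e4) R2 = 581/80*e1 + 27/80*e2 + 9/10*e3 + 81/160*e4 + 1127/200*e5 - 313/100*e6 - 219/32*e1 e2 e4 - 3/32*e1 e3 e4 + 21/10*e1 e4 e5 + 27/10*e1 e4 e6 + 27/32*e2 e3 e4 - 417/80*e2 e4 e5 + 123/40*e2 e4 e6 + 3/16*e3 e4 e5 + 3/8*e3 e4 e6 - 3*e4 e5 e6
(4*e5) R2 = -56/15*e1 + 139/15*e2 - 1/3*e3 - 2254/225*e4 + 9/10*e5 + 16/3*e6 - 73/6*e1 e2 e5 - 1/6*e1 e3 e5 + 581/45*e1 e4 e5 + 24/5*e1 e5 e6 + 3/2*e2 e3 e5 + 3/5*e2 e4 e5 + 82/15*e2 e5 e6 + 8/5*e3 e4 e5 + 2/3*e3 e5 e6 - 1252/225*e4 e5 e6
Summing the partial products and collecting blades:
Answer: 7093/720*e1 + 551/80*e2 + 6/5*e3 - 14041/2400*e4 + 18373/1800*e5 - 1607/900*e6 + 53/36*e1 e2 e3 - 3787/288*e1 e2 e4 - 479/60*e1 e2 e5 + 31/30*e1 e2 e6 + 5971/4320*e1 e3 e4 - 101/180*e1 e3 e5 - 17/30*e1 e3 e6 + 938/75*e1 e4 e5 + 1841/450*e1 e4 e6 + 52/15*e1 e5 e6 + 271/160*e2 e3 e4 + 379/180*e2 e3 e5 - 71/90*e2 e3 e6 - 34637/3600*e2 e4 e5 + 10543/1800*e2 e4 e6 + 14/5*e2 e5 e6 + 28321/10800*e3 e4 e5 - 479/5400*e3 e4 e6 + 10/9*e3 e5 e6 - 1927/225*e4 e5 e6


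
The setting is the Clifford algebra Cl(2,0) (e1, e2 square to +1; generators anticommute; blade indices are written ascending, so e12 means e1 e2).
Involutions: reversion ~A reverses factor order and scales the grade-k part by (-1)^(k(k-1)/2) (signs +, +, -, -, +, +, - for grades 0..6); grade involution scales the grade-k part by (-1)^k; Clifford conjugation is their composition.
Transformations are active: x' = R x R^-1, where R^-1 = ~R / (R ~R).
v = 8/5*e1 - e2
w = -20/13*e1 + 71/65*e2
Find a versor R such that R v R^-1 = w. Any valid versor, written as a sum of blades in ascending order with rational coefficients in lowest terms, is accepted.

Take R = v + w = 4/65*e1 + 6/65*e2. Because q(v) = q(w) = 89/25, conjugation by R sends v exactly to w.
Answer: 4/65*e1 + 6/65*e2


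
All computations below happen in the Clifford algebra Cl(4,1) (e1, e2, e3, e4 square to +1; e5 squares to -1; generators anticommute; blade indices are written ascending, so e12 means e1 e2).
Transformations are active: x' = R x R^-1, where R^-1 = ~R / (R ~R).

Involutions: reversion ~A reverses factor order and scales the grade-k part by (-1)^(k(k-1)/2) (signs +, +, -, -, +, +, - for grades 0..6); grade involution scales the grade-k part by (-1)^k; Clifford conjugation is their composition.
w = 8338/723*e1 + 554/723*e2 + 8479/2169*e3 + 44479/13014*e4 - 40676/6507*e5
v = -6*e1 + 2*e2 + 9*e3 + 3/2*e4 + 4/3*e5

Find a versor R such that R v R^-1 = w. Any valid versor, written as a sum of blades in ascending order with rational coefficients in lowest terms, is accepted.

Sketch: the shared square 4373/36 makes R = v + w = 4000/723*e1 + 2000/723*e2 + 28000/2169*e3 + 32000/6507*e4 - 32000/6507*e5 the natural versor; its sandwich fixes that direction, negates (v - w)/2, and sends v to w.
Answer: 4000/723*e1 + 2000/723*e2 + 28000/2169*e3 + 32000/6507*e4 - 32000/6507*e5


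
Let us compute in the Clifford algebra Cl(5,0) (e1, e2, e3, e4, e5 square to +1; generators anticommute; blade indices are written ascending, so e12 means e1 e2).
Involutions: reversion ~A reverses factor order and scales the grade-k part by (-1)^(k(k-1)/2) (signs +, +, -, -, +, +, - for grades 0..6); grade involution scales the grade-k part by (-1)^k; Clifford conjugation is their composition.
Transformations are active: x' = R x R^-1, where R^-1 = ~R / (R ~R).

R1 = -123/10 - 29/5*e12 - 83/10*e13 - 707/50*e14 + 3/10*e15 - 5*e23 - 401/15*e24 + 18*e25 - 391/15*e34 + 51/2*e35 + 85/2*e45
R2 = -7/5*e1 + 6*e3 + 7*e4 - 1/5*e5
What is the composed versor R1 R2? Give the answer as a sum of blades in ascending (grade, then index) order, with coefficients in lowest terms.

Distribute over the terms of R2 (each basis-blade product reordered to ascending indices, repeated generators contracted through their squares):
R1 (-7/5*e1) = 861/50*e1 - 203/25*e2 - 581/50*e3 - 4949/250*e4 + 21/50*e5 + 7*e123 + 2807/75*e124 - 126/5*e125 + 2737/75*e134 - 357/10*e135 - 119/2*e145
R1 (6*e3) = -249/5*e1 - 30*e2 - 369/5*e3 + 782/5*e4 - 153*e5 - 174/5*e123 + 2121/25*e134 - 9/5*e135 + 802/5*e234 - 108*e235 + 255*e345
R1 (7*e4) = -4949/50*e1 - 2807/15*e2 - 2737/15*e3 - 861/10*e4 - 595/2*e5 - 203/5*e124 - 581/10*e134 - 21/10*e145 - 35*e234 - 126*e245 - 357/2*e345
R1 (-1/5*e5) = -3/50*e1 - 18/5*e2 - 51/10*e3 - 17/2*e4 + 123/50*e5 + 29/25*e125 + 83/50*e135 + 707/250*e145 + e235 + 401/75*e245 + 391/75*e345
Summing the partial products and collecting blades:
Answer: -6581/50*e1 - 17164/75*e2 - 20474/75*e3 + 10501/250*e4 - 22381/50*e5 - 139/5*e123 - 238/75*e124 - 601/25*e125 + 1897/30*e134 - 896/25*e135 - 14693/250*e145 + 627/5*e234 - 107*e235 - 9049/75*e245 + 12257/150*e345


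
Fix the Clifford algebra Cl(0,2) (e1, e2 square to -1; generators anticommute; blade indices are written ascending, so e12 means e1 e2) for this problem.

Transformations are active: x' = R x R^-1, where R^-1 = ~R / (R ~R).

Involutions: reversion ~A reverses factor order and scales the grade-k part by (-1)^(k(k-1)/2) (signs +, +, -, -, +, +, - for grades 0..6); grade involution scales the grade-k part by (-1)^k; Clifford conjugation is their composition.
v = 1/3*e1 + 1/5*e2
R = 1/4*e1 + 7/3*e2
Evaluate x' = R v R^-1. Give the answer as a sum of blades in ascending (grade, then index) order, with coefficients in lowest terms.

~R = 1/4*e1 + 7/3*e2, and R ~R = -793/144, so R^-1 = ~R / (-793/144).
R v = -11/20 - 131/180*e12
Answer: -3371/11895*e1 + 211/793*e2


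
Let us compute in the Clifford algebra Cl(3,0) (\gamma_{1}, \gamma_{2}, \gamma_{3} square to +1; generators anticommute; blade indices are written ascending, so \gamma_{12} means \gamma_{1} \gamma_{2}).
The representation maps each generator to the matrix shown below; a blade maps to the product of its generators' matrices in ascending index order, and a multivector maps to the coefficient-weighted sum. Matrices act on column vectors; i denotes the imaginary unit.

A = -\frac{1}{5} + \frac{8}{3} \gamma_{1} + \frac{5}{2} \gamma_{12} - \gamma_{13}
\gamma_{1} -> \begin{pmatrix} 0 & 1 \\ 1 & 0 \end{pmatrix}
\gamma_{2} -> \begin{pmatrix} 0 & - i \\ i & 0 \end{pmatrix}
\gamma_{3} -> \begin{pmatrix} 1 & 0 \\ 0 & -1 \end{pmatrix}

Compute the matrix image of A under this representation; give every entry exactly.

Bivector images (products of the table entries): rho(\gamma_{12}) = rho(\gamma_{1})rho(\gamma_{2}) = \begin{pmatrix} i & 0 \\ 0 & - i \end{pmatrix}; rho(\gamma_{13}) = rho(\gamma_{1})rho(\gamma_{3}) = \begin{pmatrix} 0 & -1 \\ 1 & 0 \end{pmatrix}.
M = (-\frac{1}{5})*1 + (\frac{8}{3})*rho(\gamma_{1}) + (\frac{5}{2})*rho(\gamma_{12}) + (-1)*rho(\gamma_{13}), summed entrywise (1 is the identity matrix):
Answer: \begin{pmatrix} - \frac{1}{5} + \frac{5 i}{2} & \frac{11}{3} \\ \frac{5}{3} & - \frac{1}{5} - \frac{5 i}{2} \end{pmatrix}


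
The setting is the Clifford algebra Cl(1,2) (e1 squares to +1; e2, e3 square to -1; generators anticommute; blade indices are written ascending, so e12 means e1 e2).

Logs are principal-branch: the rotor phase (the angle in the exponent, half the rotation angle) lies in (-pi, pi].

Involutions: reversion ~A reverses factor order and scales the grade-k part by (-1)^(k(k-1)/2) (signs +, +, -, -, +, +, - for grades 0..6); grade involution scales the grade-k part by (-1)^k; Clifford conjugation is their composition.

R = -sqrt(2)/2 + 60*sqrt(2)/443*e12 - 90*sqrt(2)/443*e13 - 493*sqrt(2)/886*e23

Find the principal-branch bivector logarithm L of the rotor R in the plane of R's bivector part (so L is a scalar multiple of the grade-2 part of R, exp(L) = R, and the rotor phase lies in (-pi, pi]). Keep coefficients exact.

The scalar part of R is -sqrt(2)/2, and that scalar determines the rotor phase on the principal branch; recovering the unit plane as bivector-part over sine of the phase gives L = phase * plane.
Concretely: cos(phase) = -sqrt(2)/2 gives phase = ±3*pi/4, and since phase/sin(phase) is even the sign is immaterial: L = (phase/sin(phase)) * <R>_2 = (3*sqrt(2)*pi/4) * <R>_2.
Answer: 90*pi/443*e12 - 135*pi/443*e13 - 1479*pi/1772*e23


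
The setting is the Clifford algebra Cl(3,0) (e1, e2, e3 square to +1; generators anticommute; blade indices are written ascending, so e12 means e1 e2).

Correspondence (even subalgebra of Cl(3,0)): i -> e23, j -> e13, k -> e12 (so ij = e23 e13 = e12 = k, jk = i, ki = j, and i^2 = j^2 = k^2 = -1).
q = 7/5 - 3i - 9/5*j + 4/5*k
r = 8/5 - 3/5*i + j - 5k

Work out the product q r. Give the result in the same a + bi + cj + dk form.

In blades: q = 7/5 + 4/5*e12 - 9/5*e13 - 3*e23, r = 8/5 - 5*e12 + e13 - 3/5*e23.
Distribute q over r term by term (generator squares from the signature, products reordered to ascending indices): (7/5)*r = 56/25 - 7*e12 + 7/5*e13 - 21/25*e23; (4/5*e12)*r = 4 + 32/25*e12 - 12/25*e13 - 4/5*e23; (-9/5*e13)*r = 9/5 - 27/25*e12 - 72/25*e13 + 9*e23; (-3*e23)*r = -9/5 - 3*e12 - 15*e13 - 24/5*e23.
Sum: 156/25 - 49/5*e12 - 424/25*e13 + 64/25*e23; translating back through the correspondence:
Answer: 156/25 + 64/25*i - 424/25*j - 49/5*k


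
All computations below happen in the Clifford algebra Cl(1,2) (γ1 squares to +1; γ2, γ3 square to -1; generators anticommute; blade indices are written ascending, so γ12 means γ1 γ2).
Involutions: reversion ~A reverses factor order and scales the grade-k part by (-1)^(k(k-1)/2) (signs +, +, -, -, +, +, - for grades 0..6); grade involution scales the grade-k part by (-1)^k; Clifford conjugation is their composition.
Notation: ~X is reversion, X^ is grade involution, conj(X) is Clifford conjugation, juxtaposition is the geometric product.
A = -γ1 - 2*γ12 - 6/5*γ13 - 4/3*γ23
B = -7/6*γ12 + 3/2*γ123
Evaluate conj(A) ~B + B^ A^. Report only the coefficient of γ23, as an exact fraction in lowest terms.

first term: 7/3 + 2*γ1 + 89/30*γ2 - 3*γ3 + 14/9*γ13 - 1/10*γ23
second term: 7/3 - 2*γ1 - 19/30*γ2 + 3*γ3 - 14/9*γ13 - 29/10*γ23
Answer: -3


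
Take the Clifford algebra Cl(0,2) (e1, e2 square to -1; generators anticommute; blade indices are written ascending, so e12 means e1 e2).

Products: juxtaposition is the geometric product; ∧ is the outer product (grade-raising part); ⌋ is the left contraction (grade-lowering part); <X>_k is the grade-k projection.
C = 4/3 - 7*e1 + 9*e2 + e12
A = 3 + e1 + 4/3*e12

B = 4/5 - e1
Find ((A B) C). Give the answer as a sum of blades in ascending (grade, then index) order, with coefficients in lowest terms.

step 1: 17/5 - 11/5*e1 - 4/3*e2 + 16/15*e12
step 2: 1/15 - 113/3*e1 + 212/9*e2 - 1094/45*e12
Answer: 1/15 - 113/3*e1 + 212/9*e2 - 1094/45*e12


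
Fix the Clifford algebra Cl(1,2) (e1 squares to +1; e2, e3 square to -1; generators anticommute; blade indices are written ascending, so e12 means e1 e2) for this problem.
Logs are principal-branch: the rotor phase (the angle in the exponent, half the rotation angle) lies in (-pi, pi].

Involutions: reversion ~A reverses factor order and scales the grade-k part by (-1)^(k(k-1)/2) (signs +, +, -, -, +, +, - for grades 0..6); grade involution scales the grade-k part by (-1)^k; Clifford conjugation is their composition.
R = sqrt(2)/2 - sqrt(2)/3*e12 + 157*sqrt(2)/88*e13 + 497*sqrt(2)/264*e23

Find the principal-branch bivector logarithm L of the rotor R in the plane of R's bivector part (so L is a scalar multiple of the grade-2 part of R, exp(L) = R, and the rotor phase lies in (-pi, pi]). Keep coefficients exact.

The scalar part of R is sqrt(2)/2, which pins the rotor phase on the principal branch; dividing the bivector part by the sine of that phase recovers the unit plane, and L is the phase times that plane.
Concretely: cos(phase) = sqrt(2)/2 gives phase = ±pi/4, and since phase/sin(phase) is even the sign is immaterial: L = (phase/sin(phase)) * <R>_2 = (sqrt(2)*pi/4) * <R>_2.
Answer: -pi/6*e12 + 157*pi/176*e13 + 497*pi/528*e23


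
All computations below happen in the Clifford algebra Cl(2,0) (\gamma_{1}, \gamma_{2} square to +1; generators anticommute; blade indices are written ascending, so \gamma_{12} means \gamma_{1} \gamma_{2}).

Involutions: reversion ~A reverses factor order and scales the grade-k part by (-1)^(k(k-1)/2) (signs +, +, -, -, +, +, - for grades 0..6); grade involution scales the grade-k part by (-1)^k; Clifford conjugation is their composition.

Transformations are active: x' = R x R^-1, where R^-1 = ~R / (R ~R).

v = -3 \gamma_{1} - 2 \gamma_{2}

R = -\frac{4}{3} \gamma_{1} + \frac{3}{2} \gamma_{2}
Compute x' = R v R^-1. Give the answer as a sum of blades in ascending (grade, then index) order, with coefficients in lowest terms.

~R = -\frac{4}{3} \gamma_{1} + \frac{3}{2} \gamma_{2}, and R ~R = \frac{145}{36}, so R^-1 = ~R / (\frac{145}{36}).
R v = 1 + \frac{43}{6} \gamma_{12}
Answer: \frac{339}{145} \gamma_{1} + \frac{398}{145} \gamma_{2}


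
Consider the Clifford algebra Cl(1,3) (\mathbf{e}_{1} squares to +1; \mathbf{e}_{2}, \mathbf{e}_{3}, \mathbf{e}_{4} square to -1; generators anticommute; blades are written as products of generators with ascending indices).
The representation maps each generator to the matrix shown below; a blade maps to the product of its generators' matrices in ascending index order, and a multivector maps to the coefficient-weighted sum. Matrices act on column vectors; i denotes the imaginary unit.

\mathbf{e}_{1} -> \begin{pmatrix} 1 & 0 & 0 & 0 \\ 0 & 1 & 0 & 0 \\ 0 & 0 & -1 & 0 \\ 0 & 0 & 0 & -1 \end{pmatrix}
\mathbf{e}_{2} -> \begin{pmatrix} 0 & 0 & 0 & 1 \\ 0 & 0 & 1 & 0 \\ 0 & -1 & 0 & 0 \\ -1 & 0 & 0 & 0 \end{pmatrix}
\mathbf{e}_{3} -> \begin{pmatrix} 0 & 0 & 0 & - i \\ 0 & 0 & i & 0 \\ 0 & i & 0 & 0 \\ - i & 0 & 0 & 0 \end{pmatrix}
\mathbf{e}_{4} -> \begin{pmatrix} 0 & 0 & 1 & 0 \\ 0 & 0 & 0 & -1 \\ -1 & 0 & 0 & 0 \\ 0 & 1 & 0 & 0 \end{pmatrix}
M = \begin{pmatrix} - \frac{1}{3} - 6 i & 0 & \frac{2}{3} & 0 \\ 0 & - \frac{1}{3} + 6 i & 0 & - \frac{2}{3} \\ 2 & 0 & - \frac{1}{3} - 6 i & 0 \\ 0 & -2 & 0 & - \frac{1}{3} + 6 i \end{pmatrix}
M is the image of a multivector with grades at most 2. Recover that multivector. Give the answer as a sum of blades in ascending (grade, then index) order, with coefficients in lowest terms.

Method: the blade images are trace-orthogonal — tr(rho(e_A) rho(e_B)^-1) = 4 if A = B and 0 otherwise — and rho(e_A)^-1 = (e_A)^2 * rho(e_A) with (e_A)^2 = +1 or -1, so the coefficient of e_A in the preimage is (e_A)^2 * tr(M rho(e_A))/4.
Nonzero projections over blades of grade <= 2: 1: (1)^2 = +1, tr(M 1) = - \frac{4}{3}, coefficient -\frac{1}{3}; e_{4}: (e_{4})^2 = -1, tr(M rho(e_{4})) = \frac{8}{3}, coefficient -\frac{2}{3}; e_{1} e_{4}: (e_{1} e_{4})^2 = +1, tr(M rho(e_{1} e_{4})) = \frac{16}{3}, coefficient \frac{4}{3}; e_{2} e_{3}: (e_{2} e_{3})^2 = -1, tr(M rho(e_{2} e_{3})) = -24, coefficient 6. Every other blade of grade <= 2 projects to 0.
Answer: -\frac{1}{3} - \frac{2}{3} e_{4} + \frac{4}{3} e_{1} e_{4} + 6 e_{2} e_{3}


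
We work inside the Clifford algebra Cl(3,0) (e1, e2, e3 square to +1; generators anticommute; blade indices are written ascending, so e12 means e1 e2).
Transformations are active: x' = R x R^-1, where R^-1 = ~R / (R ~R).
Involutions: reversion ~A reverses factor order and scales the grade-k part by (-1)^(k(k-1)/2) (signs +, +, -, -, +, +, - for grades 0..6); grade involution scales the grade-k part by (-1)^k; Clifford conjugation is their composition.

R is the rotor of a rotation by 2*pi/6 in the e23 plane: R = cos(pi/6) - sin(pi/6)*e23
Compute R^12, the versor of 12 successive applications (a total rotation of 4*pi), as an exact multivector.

Half-angle bookkeeping: 12 applications in e23 add up to rotor phase 12*pi/6 = 2*pi, so R^12 = cos(2*pi) - sin(2*pi)*e23.
cos(2*pi) = 1 and sin(2*pi) = 0, so R^12 = 1. The total rotation 4*pi is 2 full turns, so every vector returns to itself, yet the rotor is +1, back on the identity sheet (an even number of 2*pi turns).
Answer: 1


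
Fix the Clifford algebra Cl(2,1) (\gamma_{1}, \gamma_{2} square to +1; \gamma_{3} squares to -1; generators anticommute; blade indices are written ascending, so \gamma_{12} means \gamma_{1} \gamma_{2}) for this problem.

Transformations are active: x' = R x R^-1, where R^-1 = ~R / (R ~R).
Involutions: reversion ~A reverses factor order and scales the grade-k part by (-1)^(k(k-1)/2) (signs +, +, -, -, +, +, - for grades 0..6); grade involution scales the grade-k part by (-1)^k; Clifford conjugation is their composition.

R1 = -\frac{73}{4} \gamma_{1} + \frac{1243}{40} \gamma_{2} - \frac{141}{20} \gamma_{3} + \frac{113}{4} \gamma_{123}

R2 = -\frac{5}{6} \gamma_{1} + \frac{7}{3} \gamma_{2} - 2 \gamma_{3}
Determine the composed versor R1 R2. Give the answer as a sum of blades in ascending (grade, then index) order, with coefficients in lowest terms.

Distribute over the terms of R2 (each basis-blade product reordered to ascending indices, repeated generators contracted through their squares):
R1 (-\frac{5}{6} \gamma_{1}) = \frac{365}{24} + \frac{1243}{48} \gamma_{12} - \frac{47}{8} \gamma_{13} - \frac{565}{24} \gamma_{23}
R1 (\frac{7}{3} \gamma_{2}) = \frac{8701}{120} - \frac{511}{12} \gamma_{12} - \frac{791}{12} \gamma_{13} + \frac{329}{20} \gamma_{23}
R1 (-2 \gamma_{3}) = -\frac{141}{10} + \frac{113}{2} \gamma_{12} + \frac{73}{2} \gamma_{13} - \frac{1243}{20} \gamma_{23}
Summing the partial products and collecting blades:
Answer: \frac{4417}{60} + \frac{637}{16} \gamma_{12} - \frac{847}{24} \gamma_{13} - \frac{8309}{120} \gamma_{23}


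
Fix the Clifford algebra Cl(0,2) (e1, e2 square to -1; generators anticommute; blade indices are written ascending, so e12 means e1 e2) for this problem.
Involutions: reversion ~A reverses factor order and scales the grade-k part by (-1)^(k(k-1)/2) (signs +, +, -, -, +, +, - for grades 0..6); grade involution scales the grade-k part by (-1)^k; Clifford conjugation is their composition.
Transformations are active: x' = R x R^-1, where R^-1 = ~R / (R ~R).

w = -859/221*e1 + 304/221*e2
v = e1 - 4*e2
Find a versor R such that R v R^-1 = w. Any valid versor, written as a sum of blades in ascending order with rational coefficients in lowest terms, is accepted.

Why this works: both vectors square to -17, so q(v) = q(w) and R = v + w = -638/221*e1 - 580/221*e2 carries v to w — its own direction survives, the complement (v - w)/2 flips.
Answer: -638/221*e1 - 580/221*e2


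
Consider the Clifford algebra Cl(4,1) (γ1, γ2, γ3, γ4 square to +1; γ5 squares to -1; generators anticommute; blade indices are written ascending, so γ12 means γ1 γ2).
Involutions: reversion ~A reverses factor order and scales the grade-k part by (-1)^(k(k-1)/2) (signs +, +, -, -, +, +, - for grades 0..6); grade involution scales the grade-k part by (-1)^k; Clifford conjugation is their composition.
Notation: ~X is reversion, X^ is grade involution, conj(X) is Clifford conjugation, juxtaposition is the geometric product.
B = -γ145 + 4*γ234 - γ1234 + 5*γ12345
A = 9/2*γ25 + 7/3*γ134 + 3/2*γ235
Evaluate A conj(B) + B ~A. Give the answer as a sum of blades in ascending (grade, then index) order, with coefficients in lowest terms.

first term: 7/3*γ2 - 28/3*γ12 - 15/2*γ14 + 35/3*γ25 - 7/3*γ35 + 6*γ45 - 9/2*γ124 - 45/2*γ134 + 3/2*γ145 - 18*γ345 + 3/2*γ1234 + 9/2*γ1345
second term: 7/3*γ2 - 28/3*γ12 - 15/2*γ14 + 35/3*γ25 - 7/3*γ35 + 6*γ45 - 9/2*γ124 - 45/2*γ134 - 3/2*γ145 - 18*γ345 - 3/2*γ1234 + 9/2*γ1345
Answer: 14/3*γ2 - 56/3*γ12 - 15*γ14 + 70/3*γ25 - 14/3*γ35 + 12*γ45 - 9*γ124 - 45*γ134 - 36*γ345 + 9*γ1345


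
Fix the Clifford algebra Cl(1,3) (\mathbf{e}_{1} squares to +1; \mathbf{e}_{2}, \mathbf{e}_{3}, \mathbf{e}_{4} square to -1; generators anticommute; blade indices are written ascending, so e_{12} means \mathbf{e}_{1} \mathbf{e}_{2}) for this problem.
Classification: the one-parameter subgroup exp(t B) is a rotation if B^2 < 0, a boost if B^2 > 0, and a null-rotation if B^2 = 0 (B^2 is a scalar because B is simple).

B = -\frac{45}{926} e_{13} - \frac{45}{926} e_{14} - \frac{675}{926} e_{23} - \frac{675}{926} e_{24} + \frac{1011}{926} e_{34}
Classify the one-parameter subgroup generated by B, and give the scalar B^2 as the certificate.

B^2 term by term: the squares give (-\frac{45}{926})^2*(e_{13})^2 + (-\frac{45}{926})^2*(e_{14})^2 + (-\frac{675}{926})^2*(e_{23})^2 + (-\frac{675}{926})^2*(e_{24})^2 + (\frac{1011}{926})^2*(e_{34})^2 = \frac{2025}{857476}*(+1) + \frac{2025}{857476}*(+1) + \frac{455625}{857476}*(-1) + \frac{455625}{857476}*(-1) + \frac{1022121}{857476}*(-1) = -\frac{9}{4} (each basis 2-blade squares to minus the product of its generators' squares); cross terms between blades sharing an index anticommute and cancel; the commuting (index-disjoint) pairs give grade-4 terms 2*c*c'*(blade product), which cancel blade by blade — e_{1234}: -\frac{30375}{428738} + \frac{30375}{428738} = 0 — confirming B is simple. So B^2 = -\frac{9}{4}.
Answer: rotation, certificate B^2 = -\frac{9}{4}. The class reads off the invariant scalar -\frac{9}{4} directly.


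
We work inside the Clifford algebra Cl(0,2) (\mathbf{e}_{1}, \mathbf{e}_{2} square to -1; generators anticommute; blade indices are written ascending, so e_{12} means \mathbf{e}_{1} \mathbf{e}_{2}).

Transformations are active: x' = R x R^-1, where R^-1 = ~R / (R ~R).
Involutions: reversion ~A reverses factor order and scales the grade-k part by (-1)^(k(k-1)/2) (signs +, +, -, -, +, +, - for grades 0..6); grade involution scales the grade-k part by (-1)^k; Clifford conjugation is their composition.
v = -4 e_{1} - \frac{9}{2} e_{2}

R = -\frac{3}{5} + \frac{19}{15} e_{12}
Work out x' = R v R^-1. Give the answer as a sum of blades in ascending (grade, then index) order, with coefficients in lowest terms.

~R = -\frac{3}{5} - \frac{19}{15} e_{12}, and R ~R = \frac{442}{225}, so R^-1 = ~R / (\frac{442}{225}).
R v = \frac{81}{10} e_{1} - \frac{71}{30} e_{2}
Answer: -\frac{419}{442} e_{1} + \frac{1314}{221} e_{2}


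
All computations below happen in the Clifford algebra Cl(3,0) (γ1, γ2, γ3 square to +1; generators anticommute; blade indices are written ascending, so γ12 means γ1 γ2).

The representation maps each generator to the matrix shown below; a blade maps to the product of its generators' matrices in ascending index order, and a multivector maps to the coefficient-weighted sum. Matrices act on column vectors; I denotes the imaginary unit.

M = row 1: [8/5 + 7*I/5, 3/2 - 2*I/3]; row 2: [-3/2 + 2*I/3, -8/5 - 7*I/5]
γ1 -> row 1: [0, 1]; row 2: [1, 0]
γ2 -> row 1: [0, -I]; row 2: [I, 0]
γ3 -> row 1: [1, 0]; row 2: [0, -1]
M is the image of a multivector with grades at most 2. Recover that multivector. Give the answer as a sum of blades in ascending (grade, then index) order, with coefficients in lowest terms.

Method: 1, rho(γ1), rho(γ2), rho(γ3) form a trace-orthogonal basis of the 2x2 complex matrices (tr(X Y) = 2 if X = Y, else 0), so M = m0*1 + m1*rho(γ1) + m2*rho(γ2) + m3*rho(γ3) with m0 = tr(M)/2 = 0, m1 = tr(M rho(γ1))/2 = 0, m2 = tr(M rho(γ2))/2 = 2/3 + 3*I/2, m3 = tr(M rho(γ3))/2 = 8/5 + 7*I/5.
Multiplying table entries, the bivector images are rho(γ12) = I*rho(γ3), rho(γ13) = -I*rho(γ2), rho(γ23) = I*rho(γ1); with real blade coefficients the real parts of m0..m3 are the coefficients of 1, γ1, γ2, γ3 and the imaginary parts give the bivectors (γ23: Im m1, γ13: -Im m2, γ12: Im m3).
Answer: 2/3*γ2 + 8/5*γ3 + 7/5*γ12 - 3/2*γ13


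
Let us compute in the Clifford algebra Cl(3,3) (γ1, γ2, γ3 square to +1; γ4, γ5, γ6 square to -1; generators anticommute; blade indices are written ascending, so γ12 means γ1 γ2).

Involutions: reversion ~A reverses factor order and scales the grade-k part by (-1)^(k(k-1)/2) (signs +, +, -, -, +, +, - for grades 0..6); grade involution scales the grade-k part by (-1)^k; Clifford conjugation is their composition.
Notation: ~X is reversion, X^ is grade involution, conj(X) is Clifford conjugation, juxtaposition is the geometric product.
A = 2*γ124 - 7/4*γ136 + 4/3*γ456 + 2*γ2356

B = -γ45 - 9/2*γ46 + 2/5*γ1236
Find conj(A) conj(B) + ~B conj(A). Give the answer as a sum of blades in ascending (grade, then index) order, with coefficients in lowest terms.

first term: -7/10*γ2 + 6*γ5 - 4/3*γ6 + 4/5*γ15 - 2*γ125 - 9*γ126 - 63/8*γ134 + 4/5*γ346 - 9*γ2345 + 2*γ2346 + 8/15*γ12345 - 7/4*γ13456
second term: 7/10*γ2 + 6*γ5 - 4/3*γ6 - 4/5*γ15 + 2*γ125 + 9*γ126 + 63/8*γ134 + 4/5*γ346 + 9*γ2345 - 2*γ2346 - 8/15*γ12345 - 7/4*γ13456
Answer: 12*γ5 - 8/3*γ6 + 8/5*γ346 - 7/2*γ13456


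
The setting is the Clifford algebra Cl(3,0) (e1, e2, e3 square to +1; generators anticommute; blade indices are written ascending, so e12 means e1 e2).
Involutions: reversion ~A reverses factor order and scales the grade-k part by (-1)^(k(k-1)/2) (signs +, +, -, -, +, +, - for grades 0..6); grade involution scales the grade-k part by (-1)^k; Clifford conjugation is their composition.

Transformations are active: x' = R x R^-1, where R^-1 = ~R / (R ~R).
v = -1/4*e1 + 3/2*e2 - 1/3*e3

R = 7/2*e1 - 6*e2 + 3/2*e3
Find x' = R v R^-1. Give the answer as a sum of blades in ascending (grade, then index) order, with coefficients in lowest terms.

~R = 7/2*e1 - 6*e2 + 3/2*e3, and R ~R = 101/2, so R^-1 = ~R / (101/2).
R v = -83/8 + 15/4*e12 - 19/24*e13 - 1/4*e23
Answer: -120/101*e1 + 195/202*e2 - 343/1212*e3


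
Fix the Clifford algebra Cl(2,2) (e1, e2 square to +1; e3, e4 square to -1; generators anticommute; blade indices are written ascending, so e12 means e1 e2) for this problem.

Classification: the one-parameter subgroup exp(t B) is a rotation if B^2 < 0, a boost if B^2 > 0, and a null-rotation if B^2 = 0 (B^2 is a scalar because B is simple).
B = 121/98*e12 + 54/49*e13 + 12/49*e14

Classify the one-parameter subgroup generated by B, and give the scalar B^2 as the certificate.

B^2 term by term: the squares give (121/98)^2*(e12)^2 + (54/49)^2*(e13)^2 + (12/49)^2*(e14)^2 = 14641/9604*(-1) + 2916/2401*(+1) + 144/2401*(+1) = -1/4 (each basis 2-blade squares to minus the product of its generators' squares); cross terms between blades sharing an index anticommute and cancel. So B^2 = -1/4.
Answer: rotation, certificate B^2 = -1/4. One invariant decides it: the square -1/4 survives every conjugation, and its sign is exactly the classification.


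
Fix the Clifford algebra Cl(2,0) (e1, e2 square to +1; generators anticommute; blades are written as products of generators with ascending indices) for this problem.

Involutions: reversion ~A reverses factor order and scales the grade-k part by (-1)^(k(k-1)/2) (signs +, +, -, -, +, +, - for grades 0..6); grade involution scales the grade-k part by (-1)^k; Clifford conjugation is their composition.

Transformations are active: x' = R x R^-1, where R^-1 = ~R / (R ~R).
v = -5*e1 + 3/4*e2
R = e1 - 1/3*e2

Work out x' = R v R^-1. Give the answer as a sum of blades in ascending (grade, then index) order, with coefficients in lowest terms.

~R = e1 - 1/3*e2, and R ~R = 10/9, so R^-1 = ~R / (10/9).
R v = -21/4 - 11/12*e1 e2
Answer: -89/20*e1 + 12/5*e2


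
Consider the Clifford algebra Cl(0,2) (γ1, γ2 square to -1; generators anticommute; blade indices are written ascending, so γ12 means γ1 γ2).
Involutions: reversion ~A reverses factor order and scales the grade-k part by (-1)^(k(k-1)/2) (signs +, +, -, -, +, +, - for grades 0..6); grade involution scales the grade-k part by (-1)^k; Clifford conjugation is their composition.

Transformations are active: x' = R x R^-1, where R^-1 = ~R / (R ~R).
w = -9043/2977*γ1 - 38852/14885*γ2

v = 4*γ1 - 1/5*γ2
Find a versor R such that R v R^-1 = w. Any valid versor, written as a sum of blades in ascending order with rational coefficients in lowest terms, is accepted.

R = v + w = 2865/2977*γ1 - 41829/14885*γ2 works: the equal norms (-401/25) guarantee its sandwich swaps v into w.
Answer: 2865/2977*γ1 - 41829/14885*γ2


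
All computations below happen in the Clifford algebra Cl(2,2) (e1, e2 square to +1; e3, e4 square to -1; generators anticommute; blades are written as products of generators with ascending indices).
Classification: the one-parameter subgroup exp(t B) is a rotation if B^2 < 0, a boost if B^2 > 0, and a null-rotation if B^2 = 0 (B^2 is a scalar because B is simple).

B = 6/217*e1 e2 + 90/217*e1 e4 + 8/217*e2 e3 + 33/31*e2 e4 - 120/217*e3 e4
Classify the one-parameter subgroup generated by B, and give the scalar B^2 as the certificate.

B^2 term by term: the squares give (6/217)^2*(e1 e2)^2 + (90/217)^2*(e1 e4)^2 + (8/217)^2*(e2 e3)^2 + (33/31)^2*(e2 e4)^2 + (-120/217)^2*(e3 e4)^2 = 36/47089*(-1) + 8100/47089*(+1) + 64/47089*(+1) + 1089/961*(+1) + 14400/47089*(-1) = 1 (each basis 2-blade squares to minus the product of its generators' squares); cross terms between blades sharing an index anticommute and cancel; the commuting (index-disjoint) pairs give grade-4 terms 2*c*c'*(blade product), which cancel blade by blade — e1 e2 e3 e4: -1440/47089 + 1440/47089 = 0 — confirming B is simple. So B^2 = 1.
Answer: boost, certificate B^2 = 1. No conjugation can change B^2 = 1; the sign gives the class.


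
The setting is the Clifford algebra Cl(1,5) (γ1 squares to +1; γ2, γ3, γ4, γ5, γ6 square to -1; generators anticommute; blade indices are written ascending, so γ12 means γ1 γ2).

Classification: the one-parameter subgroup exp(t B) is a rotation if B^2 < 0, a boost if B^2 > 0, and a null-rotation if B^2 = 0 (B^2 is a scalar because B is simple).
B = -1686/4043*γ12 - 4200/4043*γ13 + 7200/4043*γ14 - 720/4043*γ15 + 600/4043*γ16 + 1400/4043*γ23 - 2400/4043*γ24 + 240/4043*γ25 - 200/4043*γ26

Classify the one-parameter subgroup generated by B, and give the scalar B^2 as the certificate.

B^2 term by term: the squares give (-1686/4043)^2*(γ12)^2 + (-4200/4043)^2*(γ13)^2 + (7200/4043)^2*(γ14)^2 + (-720/4043)^2*(γ15)^2 + (600/4043)^2*(γ16)^2 + (1400/4043)^2*(γ23)^2 + (-2400/4043)^2*(γ24)^2 + (240/4043)^2*(γ25)^2 + (-200/4043)^2*(γ26)^2 = 2842596/16345849*(+1) + 17640000/16345849*(+1) + 51840000/16345849*(+1) + 518400/16345849*(+1) + 360000/16345849*(+1) + 1960000/16345849*(-1) + 5760000/16345849*(-1) + 57600/16345849*(-1) + 40000/16345849*(-1) = 4 (each basis 2-blade squares to minus the product of its generators' squares); cross terms between blades sharing an index anticommute and cancel; the commuting (index-disjoint) pairs give grade-4 terms 2*c*c'*(blade product), which cancel blade by blade — γ1234: -20160000/16345849 + 20160000/16345849 = 0; γ1235: 2016000/16345849 - 2016000/16345849 = 0; γ1236: -1680000/16345849 + 1680000/16345849 = 0; γ1245: -3456000/16345849 + 3456000/16345849 = 0; γ1246: 2880000/16345849 - 2880000/16345849 = 0; γ1256: -288000/16345849 + 288000/16345849 = 0 — confirming B is simple. So B^2 = 4.
Answer: boost, certificate B^2 = 4. No conjugation can change B^2 = 4; the sign gives the class.


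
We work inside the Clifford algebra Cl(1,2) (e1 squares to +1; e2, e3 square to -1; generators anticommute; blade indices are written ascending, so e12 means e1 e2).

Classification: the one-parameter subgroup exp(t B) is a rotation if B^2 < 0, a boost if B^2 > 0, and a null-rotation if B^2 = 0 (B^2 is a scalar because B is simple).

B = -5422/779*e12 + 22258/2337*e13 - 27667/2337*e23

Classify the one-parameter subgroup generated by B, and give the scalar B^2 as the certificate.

B^2 term by term: the squares give (-5422/779)^2*(e12)^2 + (22258/2337)^2*(e13)^2 + (-27667/2337)^2*(e23)^2 = 29398084/606841*(+1) + 495418564/5461569*(+1) + 765462889/5461569*(-1) = -1 (each basis 2-blade squares to minus the product of its generators' squares); cross terms between blades sharing an index anticommute and cancel. So B^2 = -1.
Answer: rotation, certificate B^2 = -1. Key observation: B^2 = -1 is a conjugation invariant, so its sign decides the class regardless of the surface form of B.


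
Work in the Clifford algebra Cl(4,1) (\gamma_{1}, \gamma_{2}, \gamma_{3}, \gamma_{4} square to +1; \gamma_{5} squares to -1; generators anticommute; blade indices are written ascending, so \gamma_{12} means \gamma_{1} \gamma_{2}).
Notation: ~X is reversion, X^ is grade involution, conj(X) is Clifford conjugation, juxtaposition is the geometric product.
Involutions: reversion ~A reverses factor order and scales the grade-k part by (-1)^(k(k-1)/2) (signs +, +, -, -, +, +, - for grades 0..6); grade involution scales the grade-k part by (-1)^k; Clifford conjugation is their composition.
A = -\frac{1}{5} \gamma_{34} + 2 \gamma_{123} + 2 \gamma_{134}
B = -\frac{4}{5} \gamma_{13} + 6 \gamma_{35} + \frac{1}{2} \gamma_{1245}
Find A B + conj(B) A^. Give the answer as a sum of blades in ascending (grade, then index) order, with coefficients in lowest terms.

first term: -\frac{8}{5} \gamma_{2} + \frac{8}{5} \gamma_{4} - \frac{4}{25} \gamma_{14} + \frac{6}{5} \gamma_{45} + 12 \gamma_{125} - 12 \gamma_{145} + \gamma_{235} - \gamma_{345} - \frac{1}{10} \gamma_{1235}
second term: -\frac{8}{5} \gamma_{2} + \frac{8}{5} \gamma_{4} - \frac{4}{25} \gamma_{14} + \frac{6}{5} \gamma_{45} - 12 \gamma_{125} + 12 \gamma_{145} - \gamma_{235} + \gamma_{345} + \frac{1}{10} \gamma_{1235}
Answer: -\frac{16}{5} \gamma_{2} + \frac{16}{5} \gamma_{4} - \frac{8}{25} \gamma_{14} + \frac{12}{5} \gamma_{45}


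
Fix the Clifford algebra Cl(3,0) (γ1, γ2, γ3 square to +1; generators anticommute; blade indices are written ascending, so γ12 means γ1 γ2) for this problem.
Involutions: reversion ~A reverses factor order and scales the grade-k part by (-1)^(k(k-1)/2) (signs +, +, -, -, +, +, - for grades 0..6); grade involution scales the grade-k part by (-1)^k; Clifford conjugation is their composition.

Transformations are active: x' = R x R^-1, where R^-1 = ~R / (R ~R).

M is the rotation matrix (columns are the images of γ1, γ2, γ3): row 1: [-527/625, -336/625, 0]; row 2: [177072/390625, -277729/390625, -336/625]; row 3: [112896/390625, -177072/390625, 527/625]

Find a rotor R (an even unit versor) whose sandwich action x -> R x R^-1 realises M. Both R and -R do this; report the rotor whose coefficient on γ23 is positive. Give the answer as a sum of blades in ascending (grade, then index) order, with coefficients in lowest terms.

Method: write R = a + b12*γ12 + b13*γ13 + b23*γ23 with a^2 + b12^2 + b13^2 + b23^2 = 1 (so R^-1 = ~R). Expanding the columns R e_j ~R gives tr M = 4a^2 - 1 and, from the antisymmetric part, M21 - M12 = -4a*b12, M13 - M31 = 4a*b13, M32 - M23 = -4a*b23.
Here tr M = -277729/390625, so a^2 = (1 + tr M)/4 = 28224/390625 and a = ±168/625. Taking a = 168/625: M21 - M12 = 387072/390625, M13 - M31 = -112896/390625, M32 - M23 = 32928/390625, giving b12 = -576/625, b13 = -168/625, b23 = -49/625, i.e. R = 168/625 - 576/625*γ12 - 168/625*γ13 - 49/625*γ23.
Its γ23 coefficient is negative, so report the other preimage -R.
Answer: -168/625 + 576/625*γ12 + 168/625*γ13 + 49/625*γ23. Recall the cover is two-to-one: with M of trace -277729/390625, both preimages act alike, and the stated γ23 sign chooses the sheet.


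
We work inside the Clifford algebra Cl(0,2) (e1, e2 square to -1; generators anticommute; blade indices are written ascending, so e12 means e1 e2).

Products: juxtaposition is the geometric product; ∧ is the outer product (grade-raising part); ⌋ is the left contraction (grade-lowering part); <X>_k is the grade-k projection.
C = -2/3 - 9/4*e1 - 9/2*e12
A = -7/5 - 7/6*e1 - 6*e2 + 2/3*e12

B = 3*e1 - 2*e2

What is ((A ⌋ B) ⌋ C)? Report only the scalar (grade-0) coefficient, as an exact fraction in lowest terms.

step 1: -17/2 - 21/5*e1 + 14/5*e2
step 2: -227/60 + 261/40*e1 - 189/10*e2 + 153/4*e12
Answer: -227/60


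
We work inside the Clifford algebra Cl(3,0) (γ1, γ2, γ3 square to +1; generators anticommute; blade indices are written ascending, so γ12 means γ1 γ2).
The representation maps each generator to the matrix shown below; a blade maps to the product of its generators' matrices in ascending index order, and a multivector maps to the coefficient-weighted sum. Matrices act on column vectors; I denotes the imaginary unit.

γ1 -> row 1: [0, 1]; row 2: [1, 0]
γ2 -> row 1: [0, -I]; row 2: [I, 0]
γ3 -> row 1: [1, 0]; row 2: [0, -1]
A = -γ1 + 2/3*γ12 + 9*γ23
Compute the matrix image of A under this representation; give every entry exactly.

Bivector images (products of the table entries): rho(γ12) = rho(γ1)rho(γ2) = row 1: [I, 0]; row 2: [0, -I]; rho(γ23) = rho(γ2)rho(γ3) = row 1: [0, I]; row 2: [I, 0].
M = (-1)*rho(γ1) + (2/3)*rho(γ12) + (9)*rho(γ23), summed entrywise:
Answer: row 1: [2*I/3, -1 + 9*I]; row 2: [-1 + 9*I, -2*I/3]


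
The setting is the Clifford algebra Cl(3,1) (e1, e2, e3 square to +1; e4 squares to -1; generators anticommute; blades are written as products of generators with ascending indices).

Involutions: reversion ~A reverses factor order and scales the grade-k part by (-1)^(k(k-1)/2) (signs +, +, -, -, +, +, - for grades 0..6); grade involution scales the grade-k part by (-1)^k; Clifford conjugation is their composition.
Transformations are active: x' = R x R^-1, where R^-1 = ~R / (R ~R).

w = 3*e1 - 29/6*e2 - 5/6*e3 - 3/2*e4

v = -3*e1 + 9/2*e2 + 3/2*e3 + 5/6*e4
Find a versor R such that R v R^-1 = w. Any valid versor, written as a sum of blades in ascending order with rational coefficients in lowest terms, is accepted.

Why this works: both vectors square to 1109/36, so q(v) = q(w) and R = v + w = -1/3*e2 + 2/3*e3 - 2/3*e4 carries v to w — its own direction survives, the complement (v - w)/2 flips.
Answer: -1/3*e2 + 2/3*e3 - 2/3*e4
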